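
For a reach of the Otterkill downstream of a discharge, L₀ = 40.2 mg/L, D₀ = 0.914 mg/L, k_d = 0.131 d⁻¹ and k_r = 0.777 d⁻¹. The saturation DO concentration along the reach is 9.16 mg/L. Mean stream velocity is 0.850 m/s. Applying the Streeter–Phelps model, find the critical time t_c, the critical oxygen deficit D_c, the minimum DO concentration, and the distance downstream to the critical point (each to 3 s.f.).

At the critical point dD/dt = 0, so k_d L₀ e^(−k_d t) = k_r D. Substituting D(t) from the Streeter–Phelps equation and solving for t gives
t_c = ln[(k_r/k_d)(1 − D₀(k_r−k_d)/(k_d L₀))] / (k_r−k_d).
Here k_r−k_d = 0.6460 d⁻¹ and 1 − D₀(k_r−k_d)/(k_d L₀) = 1 − 0.914×0.6460/(0.131×40.2) = 0.8879, so
t_c = ln(5.931 × 0.8879) / 0.6460 = 1.661 / 0.6460 = 2.572 d.
L(t_c) = L₀ e^(−k_d t_c) = 40.2 × 0.7140 = 28.70 mg/L, and at the critical point k_r D_c = k_d L, so D_c = (0.131/0.777) × 28.70 = 4.839 mg/L.
Minimum DO = C_s − D_c = 9.16 − 4.839 = 4.321 mg/L.
x_c = v t_c = 0.850 m/s × 2.572 d × 86400 s/d = 188900 m ≈ 189 km.

t_c ≈ 2.57 d; D_c ≈ 4.84 mg/L; min DO ≈ 4.32 mg/L; x_c ≈ 189 km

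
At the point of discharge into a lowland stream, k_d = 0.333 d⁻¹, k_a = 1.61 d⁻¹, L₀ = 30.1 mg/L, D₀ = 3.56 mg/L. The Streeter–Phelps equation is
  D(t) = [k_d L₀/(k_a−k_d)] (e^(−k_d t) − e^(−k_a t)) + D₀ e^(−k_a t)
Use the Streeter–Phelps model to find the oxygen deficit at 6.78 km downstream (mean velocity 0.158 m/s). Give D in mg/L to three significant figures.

D ≈ 4.72 mg/L

Travel time t = x/v = 6.78 km / (0.158 m/s) = 6780 m / 0.158 m/s = 42910 s = 0.4967 d.
k_d L₀/(k_a−k_d) = 0.333×30.1/(1.61−0.333) = 10.02/1.277 = 7.849 mg/L.
e^(−k_d t) = e^(−0.333×0.4967) = 0.8476; e^(−k_a t) = e^(−1.61×0.4967) = 0.4495.
D = 7.849 × (0.8476 − 0.4495) + 3.56 × 0.4495 = 3.124 + 1.600 = 4.725 mg/L.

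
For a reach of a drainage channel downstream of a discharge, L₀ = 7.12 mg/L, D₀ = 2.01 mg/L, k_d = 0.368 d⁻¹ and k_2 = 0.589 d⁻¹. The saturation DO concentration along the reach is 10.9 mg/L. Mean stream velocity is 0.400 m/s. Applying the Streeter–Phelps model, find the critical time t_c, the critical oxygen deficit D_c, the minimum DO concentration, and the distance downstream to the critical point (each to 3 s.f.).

t_c ≈ 1.29 d; D_c ≈ 2.77 mg/L; min DO ≈ 8.13 mg/L; x_c ≈ 44.5 km

With k_2/k_d = 1.601 and 1 − D₀(k_2−k_d)/(k_d L₀) = 0.8305,
t_c = ln(1.601 × 0.8305) / (0.589 − 0.368) = ln(1.329) / 0.2210 = 0.2846/0.2210 = 1.288 d.
L(t_c) = L₀ e^(−k_d t_c) = 7.12 × 0.6226 = 4.433 mg/L, and at the critical point k_2 D_c = k_d L, so D_c = (0.368/0.589) × 4.433 = 2.770 mg/L.
Minimum DO = C_s − D_c = 10.9 − 2.770 = 8.130 mg/L.
x_c = v t_c = 0.400 m/s × 1.288 d × 86400 s/d = 44500 m ≈ 44.5 km.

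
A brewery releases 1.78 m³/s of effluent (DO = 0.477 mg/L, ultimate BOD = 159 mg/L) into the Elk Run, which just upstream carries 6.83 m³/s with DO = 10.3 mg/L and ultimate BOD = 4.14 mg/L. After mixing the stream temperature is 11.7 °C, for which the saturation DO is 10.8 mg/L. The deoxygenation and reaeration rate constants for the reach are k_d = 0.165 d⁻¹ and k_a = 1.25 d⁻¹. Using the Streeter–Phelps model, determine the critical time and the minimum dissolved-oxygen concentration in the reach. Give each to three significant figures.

t_c ≈ 1.30 d; minimum DO ≈ 6.95 mg/L

Mixed DO = (6.83×10.3 + 1.78×0.477)/(6.83+1.78) = 71.20/8.610 = 8.269 mg/L.
Mixed L₀ = (6.83×4.14 + 1.78×159)/(8.610) = 311.3/8.610 = 36.16 mg/L.
Initial deficit D₀ = C_s − DO₀ = 10.8 − 8.269 = 2.531 mg/L.
t_c = (1/1.085) ln[(1.25/0.165)(1 − 2.531×1.085/(0.165×36.16))] = 0.9217 × ln(4.089) = 1.298 d.
D_c = (0.165/1.25) × 36.16 × e^(−0.165×1.298) = 0.1320 × 36.16 × 0.8072 = 3.852 mg/L.
Minimum DO = 10.8 − 3.852 = 6.948 mg/L.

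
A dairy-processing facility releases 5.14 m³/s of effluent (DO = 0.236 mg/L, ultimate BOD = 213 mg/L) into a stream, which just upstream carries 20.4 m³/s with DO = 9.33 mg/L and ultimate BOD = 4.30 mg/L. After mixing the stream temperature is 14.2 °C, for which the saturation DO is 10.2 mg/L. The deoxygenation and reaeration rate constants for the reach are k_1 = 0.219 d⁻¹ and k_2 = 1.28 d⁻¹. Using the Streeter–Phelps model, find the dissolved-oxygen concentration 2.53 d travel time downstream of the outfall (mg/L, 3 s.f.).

Mixed DO = (20.4×9.33 + 5.14×0.236)/(20.4+5.14) = 191.5/25.54 = 7.500 mg/L.
Mixed L₀ = (20.4×4.30 + 5.14×213)/(25.54) = 1183/25.54 = 46.30 mg/L.
Initial deficit D₀ = C_s − DO₀ = 10.2 − 7.500 = 2.700 mg/L.
D(2.53) = [0.219×46.30/(1.28−0.219)](e^(−0.219×2.53) − e^(−1.28×2.53)) + 2.700 e^(−1.28×2.53)
= 9.557 × (0.5746 − 0.03923) + 2.700 × 0.03923 = 5.223 mg/L.
DO = 10.2 − 5.223 = 4.977 mg/L.

DO ≈ 4.98 mg/L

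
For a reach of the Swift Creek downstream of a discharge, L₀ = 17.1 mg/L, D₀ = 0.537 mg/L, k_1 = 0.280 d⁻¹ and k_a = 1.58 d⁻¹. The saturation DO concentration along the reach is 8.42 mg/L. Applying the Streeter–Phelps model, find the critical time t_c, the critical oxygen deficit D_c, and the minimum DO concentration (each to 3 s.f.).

t_c ≈ 1.21 d; D_c ≈ 2.16 mg/L; min DO ≈ 6.26 mg/L

At the critical point dD/dt = 0, so k_1 L₀ e^(−k_1 t) = k_a D. Substituting D(t) from the Streeter–Phelps equation and solving for t gives
t_c = ln[(k_a/k_1)(1 − D₀(k_a−k_1)/(k_1 L₀))] / (k_a−k_1).
Here k_a−k_1 = 1.300 d⁻¹ and 1 − D₀(k_a−k_1)/(k_1 L₀) = 1 − 0.537×1.300/(0.280×17.1) = 0.8542, so
t_c = ln(5.643 × 0.8542) / 1.300 = 1.573 / 1.300 = 1.210 d.
L(t_c) = L₀ e^(−k_1 t_c) = 17.1 × 0.7127 = 12.19 mg/L, and at the critical point k_a D_c = k_1 L, so D_c = (0.280/1.58) × 12.19 = 2.160 mg/L.
Minimum DO = C_s − D_c = 8.42 − 2.160 = 6.260 mg/L.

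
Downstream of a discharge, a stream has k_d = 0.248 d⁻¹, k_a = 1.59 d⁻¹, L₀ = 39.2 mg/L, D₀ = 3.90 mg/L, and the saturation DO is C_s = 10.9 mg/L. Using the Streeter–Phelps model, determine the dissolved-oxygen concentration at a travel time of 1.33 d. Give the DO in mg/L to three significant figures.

k_d L₀/(k_a−k_d) = 0.248×39.2/(1.59−0.248) = 9.722/1.342 = 7.244 mg/L.
e^(−k_d t) = e^(−0.248×1.330) = 0.7190; e^(−k_a t) = e^(−1.59×1.330) = 0.1207.
D = 7.244 × (0.7190 − 0.1207) + 3.90 × 0.1207 = 4.335 + 0.4706 = 4.805 mg/L.
DO = C_s − D = 10.9 − 4.805 = 6.095 mg/L.

DO ≈ 6.09 mg/L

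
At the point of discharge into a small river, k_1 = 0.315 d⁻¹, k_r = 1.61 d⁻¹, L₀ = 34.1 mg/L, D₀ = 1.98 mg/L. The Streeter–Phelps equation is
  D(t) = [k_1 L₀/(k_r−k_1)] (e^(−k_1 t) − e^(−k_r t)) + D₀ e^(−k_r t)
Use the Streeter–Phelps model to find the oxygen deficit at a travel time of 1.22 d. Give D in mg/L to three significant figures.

k_1 L₀/(k_r−k_1) = 0.315×34.1/(1.61−0.315) = 10.74/1.295 = 8.295 mg/L.
e^(−k_1 t) = e^(−0.315×1.220) = 0.6809; e^(−k_r t) = e^(−1.61×1.220) = 0.1403.
D = 8.295 × (0.6809 − 0.1403) + 1.98 × 0.1403 = 4.485 + 0.2777 = 4.762 mg/L.

D ≈ 4.76 mg/L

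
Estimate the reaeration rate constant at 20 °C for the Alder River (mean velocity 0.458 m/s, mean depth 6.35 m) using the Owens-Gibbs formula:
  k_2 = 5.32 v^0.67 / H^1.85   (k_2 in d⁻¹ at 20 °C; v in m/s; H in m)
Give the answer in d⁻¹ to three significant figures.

k_2 = 5.32 × 0.458^0.67 / 6.35^1.85 = 5.32 × 0.5926 / 30.56 = 0.1032 d⁻¹.

k_2 ≈ 0.103 d⁻¹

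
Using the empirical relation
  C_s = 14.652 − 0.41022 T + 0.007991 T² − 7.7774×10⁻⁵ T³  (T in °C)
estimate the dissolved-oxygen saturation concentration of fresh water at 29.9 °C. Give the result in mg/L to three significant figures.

C_s ≈ 7.45 mg/L

C_s = 14.652 − 0.41022×29.9 + 0.007991×29.9² − 7.7774×10⁻⁵×29.9³ = 7.451 mg/L.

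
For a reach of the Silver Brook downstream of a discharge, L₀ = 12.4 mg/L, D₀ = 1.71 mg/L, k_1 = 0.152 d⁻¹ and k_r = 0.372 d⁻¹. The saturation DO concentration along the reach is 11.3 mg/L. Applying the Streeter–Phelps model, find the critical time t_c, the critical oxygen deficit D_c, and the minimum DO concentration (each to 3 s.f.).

t_c ≈ 3.06 d; D_c ≈ 3.18 mg/L; min DO ≈ 8.12 mg/L

t_c = [1/(k_r−k_1)] ln[(k_r/k_1)(1 − D₀(k_r−k_1)/(k_1 L₀))]
= [1/(0.372−0.152)] ln[(0.372/0.152)(1 − 1.71×0.2200/(0.152×12.4))]
= (1/0.2200) ln[2.447 × 0.8004] = 4.545 × ln(1.959) = 4.545 × 0.6724 = 3.056 d.
D_c = (k_1/k_r) L₀ e^(−k_1 t_c) = (0.152/0.372) × 12.4 × e^(−0.152×3.056) = 0.4086 × 12.4 × 0.6284 = 3.184 mg/L.
Minimum DO = C_s − D_c = 11.3 − 3.184 = 8.116 mg/L.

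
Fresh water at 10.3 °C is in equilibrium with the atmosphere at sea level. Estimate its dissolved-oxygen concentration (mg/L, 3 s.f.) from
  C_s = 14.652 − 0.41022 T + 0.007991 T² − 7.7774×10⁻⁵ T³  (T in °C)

C_s = 14.652 − 0.41022×10.3 + 0.007991×10.3² − 7.7774×10⁻⁵×10.3³ = 11.19 mg/L.

C_s ≈ 11.2 mg/L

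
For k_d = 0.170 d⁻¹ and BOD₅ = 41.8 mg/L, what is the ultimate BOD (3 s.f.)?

BOD₅ = L₀(1 − e^(−5k_d)) ⇒ L₀ = BOD₅ / (1 − e^(−5×0.170))
= 41.8 / (1 − 0.4274) = 41.8 / 0.5726 = 73.00 mg/L.

L₀ ≈ 73.0 mg/L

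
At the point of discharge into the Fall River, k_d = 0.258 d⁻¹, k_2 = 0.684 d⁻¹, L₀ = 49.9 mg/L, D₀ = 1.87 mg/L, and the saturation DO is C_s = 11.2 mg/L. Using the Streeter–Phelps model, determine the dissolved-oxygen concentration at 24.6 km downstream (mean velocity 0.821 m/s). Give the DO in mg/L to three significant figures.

DO ≈ 5.93 mg/L

Travel time t = x/v = 24.6 km / (0.821 m/s) = 24600 m / 0.821 m/s = 29960 s = 0.3468 d.
k_d L₀/(k_2−k_d) = 0.258×49.9/(0.684−0.258) = 12.87/0.4260 = 30.22 mg/L.
e^(−k_d t) = e^(−0.258×0.3468) = 0.9144; e^(−k_2 t) = e^(−0.684×0.3468) = 0.7888.
D = 30.22 × (0.9144 − 0.7888) + 1.87 × 0.7888 = 3.795 + 1.475 = 5.270 mg/L.
DO = C_s − D = 11.2 − 5.270 = 5.930 mg/L.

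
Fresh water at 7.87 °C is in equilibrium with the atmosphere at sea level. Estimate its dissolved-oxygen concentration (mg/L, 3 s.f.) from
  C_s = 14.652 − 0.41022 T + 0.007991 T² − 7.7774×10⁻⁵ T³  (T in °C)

C_s ≈ 11.9 mg/L

C_s = 14.652 − 0.41022×7.87 + 0.007991×7.87² − 7.7774×10⁻⁵×7.87³ = 11.88 mg/L.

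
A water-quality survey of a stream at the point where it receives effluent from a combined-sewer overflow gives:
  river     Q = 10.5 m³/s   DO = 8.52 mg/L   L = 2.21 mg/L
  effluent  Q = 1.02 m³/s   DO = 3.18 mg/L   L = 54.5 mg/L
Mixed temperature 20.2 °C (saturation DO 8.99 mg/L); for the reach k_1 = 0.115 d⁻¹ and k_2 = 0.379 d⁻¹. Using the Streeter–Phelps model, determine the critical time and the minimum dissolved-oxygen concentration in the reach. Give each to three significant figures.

Mixed DO = (10.5×8.52 + 1.02×3.18)/(10.5+1.02) = 92.70/11.52 = 8.047 mg/L.
Mixed L₀ = (10.5×2.21 + 1.02×54.5)/(11.52) = 78.80/11.52 = 6.840 mg/L.
Initial deficit D₀ = C_s − DO₀ = 8.99 − 8.047 = 0.9428 mg/L.
t_c = (1/0.2640) ln[(0.379/0.115)(1 − 0.9428×0.2640/(0.115×6.840))] = 3.788 × ln(2.253) = 3.076 d.
D_c = (0.115/0.379) × 6.840 × e^(−0.115×3.076) = 0.3034 × 6.840 × 0.7020 = 1.457 mg/L.
Minimum DO = 8.99 − 1.457 = 7.533 mg/L.

t_c ≈ 3.08 d; minimum DO ≈ 7.53 mg/L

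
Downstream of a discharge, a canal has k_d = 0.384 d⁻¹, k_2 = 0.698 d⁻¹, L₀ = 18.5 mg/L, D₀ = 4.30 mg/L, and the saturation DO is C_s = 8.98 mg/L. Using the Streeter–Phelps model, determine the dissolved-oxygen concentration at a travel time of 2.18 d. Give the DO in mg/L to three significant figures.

k_d L₀/(k_2−k_d) = 0.384×18.5/(0.698−0.384) = 7.104/0.3140 = 22.62 mg/L.
e^(−k_d t) = e^(−0.384×2.180) = 0.4330; e^(−k_2 t) = e^(−0.698×2.180) = 0.2184.
D = 22.62 × (0.4330 − 0.2184) + 4.30 × 0.2184 = 4.855 + 0.9389 = 5.794 mg/L.
DO = C_s − D = 8.98 − 5.794 = 3.186 mg/L.

DO ≈ 3.19 mg/L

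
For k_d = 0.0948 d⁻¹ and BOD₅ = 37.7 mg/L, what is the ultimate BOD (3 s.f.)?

L₀ ≈ 99.9 mg/L

BOD₅ = L₀(1 − e^(−5k_d)) ⇒ L₀ = BOD₅ / (1 − e^(−5×0.0948))
= 37.7 / (1 − 0.6225) = 37.7 / 0.3775 = 99.87 mg/L.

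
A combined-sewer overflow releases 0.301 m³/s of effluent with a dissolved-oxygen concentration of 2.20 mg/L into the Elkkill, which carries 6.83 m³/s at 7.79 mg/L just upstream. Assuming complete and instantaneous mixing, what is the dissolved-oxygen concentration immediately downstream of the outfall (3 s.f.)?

Flow-weighted mixing: C = (Q_r C_r + Q_w C_w)/(Q_r + Q_w)
= (6.83×7.79 + 0.301×2.20)/(6.83 + 0.301) = 53.87/7.131 = 7.554 mg/L.

7.55 mg/L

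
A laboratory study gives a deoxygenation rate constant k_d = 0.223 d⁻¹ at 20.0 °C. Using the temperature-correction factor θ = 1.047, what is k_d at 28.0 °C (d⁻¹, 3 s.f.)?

k_d ≈ 0.322 d⁻¹

k_d(T₂) = k_d(T₁) · θ^(T₂−T₁) = 0.223 × 1.047^(28.0−20.0)
= 0.223 × 1.047^8.00 = 0.223 × 1.444 = 0.3220 d⁻¹.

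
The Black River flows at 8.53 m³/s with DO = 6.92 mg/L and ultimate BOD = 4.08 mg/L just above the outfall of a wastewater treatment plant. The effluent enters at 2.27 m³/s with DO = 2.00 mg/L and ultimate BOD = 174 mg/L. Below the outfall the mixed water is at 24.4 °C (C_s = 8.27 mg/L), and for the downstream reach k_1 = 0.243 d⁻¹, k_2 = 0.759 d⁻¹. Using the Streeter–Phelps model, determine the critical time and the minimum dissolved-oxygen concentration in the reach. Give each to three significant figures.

Mixed DO = (8.53×6.92 + 2.27×2.00)/(8.53+2.27) = 63.57/10.80 = 5.886 mg/L.
Mixed L₀ = (8.53×4.08 + 2.27×174)/(10.80) = 429.8/10.80 = 39.79 mg/L.
Initial deficit D₀ = C_s − DO₀ = 8.27 − 5.886 = 2.384 mg/L.
t_c = (1/0.5160) ln[(0.759/0.243)(1 − 2.384×0.5160/(0.243×39.79))] = 1.938 × ln(2.726) = 1.944 d.
D_c = (0.243/0.759) × 39.79 × e^(−0.243×1.944) = 0.3202 × 39.79 × 0.6236 = 7.945 mg/L.
Minimum DO = 8.27 − 7.945 = 0.3253 mg/L.

t_c ≈ 1.94 d; minimum DO ≈ 0.325 mg/L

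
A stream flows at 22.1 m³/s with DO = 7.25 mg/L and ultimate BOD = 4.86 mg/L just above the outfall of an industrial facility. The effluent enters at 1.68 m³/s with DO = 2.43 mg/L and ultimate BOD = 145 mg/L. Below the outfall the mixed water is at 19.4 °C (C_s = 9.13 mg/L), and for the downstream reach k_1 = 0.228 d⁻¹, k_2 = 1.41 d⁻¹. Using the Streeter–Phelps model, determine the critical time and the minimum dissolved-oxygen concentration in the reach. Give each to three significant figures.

Mixed DO = (22.1×7.25 + 1.68×2.43)/(22.1+1.68) = 164.3/23.78 = 6.909 mg/L.
Mixed L₀ = (22.1×4.86 + 1.68×145)/(23.78) = 351.0/23.78 = 14.76 mg/L.
Initial deficit D₀ = C_s − DO₀ = 9.13 − 6.909 = 2.221 mg/L.
t_c = (1/1.182) ln[(1.41/0.228)(1 − 2.221×1.182/(0.228×14.76))] = 0.8460 × ln(1.361) = 0.2609 d.
D_c = (0.228/1.41) × 14.76 × e^(−0.228×0.2609) = 0.1617 × 14.76 × 0.9423 = 2.249 mg/L.
Minimum DO = 9.13 − 2.249 = 6.881 mg/L.

t_c ≈ 0.261 d; minimum DO ≈ 6.88 mg/L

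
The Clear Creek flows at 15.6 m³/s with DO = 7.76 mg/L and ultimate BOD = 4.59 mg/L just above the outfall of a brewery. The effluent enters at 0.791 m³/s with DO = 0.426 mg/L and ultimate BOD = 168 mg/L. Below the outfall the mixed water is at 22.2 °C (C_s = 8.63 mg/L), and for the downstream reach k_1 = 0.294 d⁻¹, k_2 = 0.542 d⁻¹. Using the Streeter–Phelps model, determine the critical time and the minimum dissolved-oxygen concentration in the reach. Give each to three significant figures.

Mixed DO = (15.6×7.76 + 0.791×0.426)/(15.6+0.791) = 121.4/16.39 = 7.406 mg/L.
Mixed L₀ = (15.6×4.59 + 0.791×168)/(16.39) = 204.5/16.39 = 12.48 mg/L.
Initial deficit D₀ = C_s − DO₀ = 8.63 − 7.406 = 1.224 mg/L.
t_c = (1/0.2480) ln[(0.542/0.294)(1 − 1.224×0.2480/(0.294×12.48))] = 4.032 × ln(1.691) = 2.118 d.
D_c = (0.294/0.542) × 12.48 × e^(−0.294×2.118) = 0.5424 × 12.48 × 0.5365 = 3.630 mg/L.
Minimum DO = 8.63 − 3.630 = 5.000 mg/L.

t_c ≈ 2.12 d; minimum DO ≈ 5.00 mg/L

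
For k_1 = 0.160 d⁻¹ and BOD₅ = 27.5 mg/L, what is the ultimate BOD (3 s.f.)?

BOD₅ = L₀(1 − e^(−5k_1)) ⇒ L₀ = BOD₅ / (1 − e^(−5×0.160))
= 27.5 / (1 − 0.4493) = 27.5 / 0.5507 = 49.94 mg/L.

L₀ ≈ 49.9 mg/L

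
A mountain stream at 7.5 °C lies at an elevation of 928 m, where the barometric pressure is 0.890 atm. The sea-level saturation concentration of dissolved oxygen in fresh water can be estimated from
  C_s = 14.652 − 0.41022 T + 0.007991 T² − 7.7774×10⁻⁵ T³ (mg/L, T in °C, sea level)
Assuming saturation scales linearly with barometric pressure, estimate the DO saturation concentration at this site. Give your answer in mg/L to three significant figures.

C_s ≈ 10.7 mg/L

At sea level: C_s = 14.652 − 0.41022×7.5 + 0.007991×7.5² − 7.7774×10⁻⁵×7.5³ = 11.99 mg/L.
Pressure correction: C_s' = 11.99 × 0.890 = 10.67 mg/L.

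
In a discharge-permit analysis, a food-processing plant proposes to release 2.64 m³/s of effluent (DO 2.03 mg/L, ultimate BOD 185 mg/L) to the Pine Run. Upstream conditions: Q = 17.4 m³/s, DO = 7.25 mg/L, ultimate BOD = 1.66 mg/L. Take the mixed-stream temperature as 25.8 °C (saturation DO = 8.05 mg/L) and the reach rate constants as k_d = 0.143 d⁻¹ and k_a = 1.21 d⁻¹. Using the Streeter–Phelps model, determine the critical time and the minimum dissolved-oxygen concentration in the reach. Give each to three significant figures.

t_c ≈ 1.47 d; minimum DO ≈ 5.58 mg/L

Mixed DO = (17.4×7.25 + 2.64×2.03)/(17.4+2.64) = 131.5/20.04 = 6.562 mg/L.
Mixed L₀ = (17.4×1.66 + 2.64×185)/(20.04) = 517.3/20.04 = 25.81 mg/L.
Initial deficit D₀ = C_s − DO₀ = 8.05 − 6.562 = 1.488 mg/L.
t_c = (1/1.067) ln[(1.21/0.143)(1 − 1.488×1.067/(0.143×25.81))] = 0.9372 × ln(4.823) = 1.475 d.
D_c = (0.143/1.21) × 25.81 × e^(−0.143×1.475) = 0.1182 × 25.81 × 0.8099 = 2.471 mg/L.
Minimum DO = 8.05 − 2.471 = 5.579 mg/L.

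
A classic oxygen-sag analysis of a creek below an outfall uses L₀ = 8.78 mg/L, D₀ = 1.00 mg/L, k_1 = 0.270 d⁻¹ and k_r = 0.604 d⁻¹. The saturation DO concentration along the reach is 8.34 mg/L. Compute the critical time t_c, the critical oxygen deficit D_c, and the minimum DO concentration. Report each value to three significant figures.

t_c ≈ 1.96 d; D_c ≈ 2.31 mg/L; min DO ≈ 6.03 mg/L

With k_r/k_1 = 2.237 and 1 − D₀(k_r−k_1)/(k_1 L₀) = 0.8591,
t_c = ln(2.237 × 0.8591) / (0.604 − 0.270) = ln(1.922) / 0.3340 = 0.6533/0.3340 = 1.956 d.
L(t_c) = L₀ e^(−k_1 t_c) = 8.78 × 0.5897 = 5.178 mg/L, and at the critical point k_r D_c = k_1 L, so D_c = (0.270/0.604) × 5.178 = 2.315 mg/L.
Minimum DO = C_s − D_c = 8.34 − 2.315 = 6.025 mg/L.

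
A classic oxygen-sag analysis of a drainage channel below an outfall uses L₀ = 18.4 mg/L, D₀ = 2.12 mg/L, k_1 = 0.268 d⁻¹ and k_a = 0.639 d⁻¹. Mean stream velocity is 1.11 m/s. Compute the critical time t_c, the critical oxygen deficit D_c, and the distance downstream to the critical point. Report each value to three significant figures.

With k_a/k_1 = 2.384 and 1 − D₀(k_a−k_1)/(k_1 L₀) = 0.8405,
t_c = ln(2.384 × 0.8405) / (0.639 − 0.268) = ln(2.004) / 0.3710 = 0.6952/0.3710 = 1.874 d.
L(t_c) = L₀ e^(−k_1 t_c) = 18.4 × 0.6052 = 11.14 mg/L, and at the critical point k_a D_c = k_1 L, so D_c = (0.268/0.639) × 11.14 = 4.671 mg/L.
x_c = v t_c = 1.11 m/s × 1.874 d × 86400 s/d = 179700 m ≈ 180 km.

t_c ≈ 1.87 d; D_c ≈ 4.67 mg/L; x_c ≈ 180 km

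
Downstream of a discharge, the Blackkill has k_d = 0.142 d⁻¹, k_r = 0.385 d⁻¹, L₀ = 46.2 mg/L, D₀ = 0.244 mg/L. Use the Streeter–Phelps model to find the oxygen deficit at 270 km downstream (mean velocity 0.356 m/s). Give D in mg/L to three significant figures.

Travel time t = x/v = 270 km / (0.356 m/s) = 270000 m / 0.356 m/s = 758400 s = 8.778 d.
k_d L₀/(k_r−k_d) = 0.142×46.2/(0.385−0.142) = 6.560/0.2430 = 27.00 mg/L.
e^(−k_d t) = e^(−0.142×8.778) = 0.2875; e^(−k_r t) = e^(−0.385×8.778) = 0.03406.
D = 27.00 × (0.2875 − 0.03406) + 0.244 × 0.03406 = 6.843 + 0.008311 = 6.851 mg/L.

D ≈ 6.85 mg/L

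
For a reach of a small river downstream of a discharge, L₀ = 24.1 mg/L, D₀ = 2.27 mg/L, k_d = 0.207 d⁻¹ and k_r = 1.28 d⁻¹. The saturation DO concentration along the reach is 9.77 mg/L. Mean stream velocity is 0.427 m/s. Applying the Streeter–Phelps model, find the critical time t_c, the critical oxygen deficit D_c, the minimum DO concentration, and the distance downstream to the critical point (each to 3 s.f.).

At the critical point dD/dt = 0, so k_d L₀ e^(−k_d t) = k_r D. Substituting D(t) from the Streeter–Phelps equation and solving for t gives
t_c = ln[(k_r/k_d)(1 − D₀(k_r−k_d)/(k_d L₀))] / (k_r−k_d).
Here k_r−k_d = 1.073 d⁻¹ and 1 − D₀(k_r−k_d)/(k_d L₀) = 1 − 2.27×1.073/(0.207×24.1) = 0.5118, so
t_c = ln(6.184 × 0.5118) / 1.073 = 1.152 / 1.073 = 1.074 d.
D_c = (k_d/k_r) L₀ e^(−k_d t_c) = (0.207/1.28) × 24.1 × e^(−0.207×1.074) = 0.1617 × 24.1 × 0.8007 = 3.121 mg/L.
Minimum DO = C_s − D_c = 9.77 − 3.121 = 6.649 mg/L.
x_c = v t_c = 0.427 m/s × 1.074 d × 86400 s/d = 39610 m ≈ 39.6 km.

t_c ≈ 1.07 d; D_c ≈ 3.12 mg/L; min DO ≈ 6.65 mg/L; x_c ≈ 39.6 km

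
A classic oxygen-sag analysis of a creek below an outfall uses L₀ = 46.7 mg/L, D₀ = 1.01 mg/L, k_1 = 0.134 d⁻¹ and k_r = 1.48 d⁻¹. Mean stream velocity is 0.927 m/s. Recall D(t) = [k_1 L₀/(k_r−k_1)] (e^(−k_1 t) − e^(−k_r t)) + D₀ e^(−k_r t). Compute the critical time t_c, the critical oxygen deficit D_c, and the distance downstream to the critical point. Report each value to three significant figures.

With k_r/k_1 = 11.04 and 1 − D₀(k_r−k_1)/(k_1 L₀) = 0.7828,
t_c = ln(11.04 × 0.7828) / (1.48 − 0.134) = ln(8.645) / 1.346 = 2.157/1.346 = 1.603 d.
D_c = (k_1/k_r) L₀ e^(−k_1 t_c) = (0.134/1.48) × 46.7 × e^(−0.134×1.603) = 0.09054 × 46.7 × 0.8068 = 3.411 mg/L.
x_c = v t_c = 0.927 m/s × 1.603 d × 86400 s/d = 128400 m ≈ 128 km.

t_c ≈ 1.60 d; D_c ≈ 3.41 mg/L; x_c ≈ 128 km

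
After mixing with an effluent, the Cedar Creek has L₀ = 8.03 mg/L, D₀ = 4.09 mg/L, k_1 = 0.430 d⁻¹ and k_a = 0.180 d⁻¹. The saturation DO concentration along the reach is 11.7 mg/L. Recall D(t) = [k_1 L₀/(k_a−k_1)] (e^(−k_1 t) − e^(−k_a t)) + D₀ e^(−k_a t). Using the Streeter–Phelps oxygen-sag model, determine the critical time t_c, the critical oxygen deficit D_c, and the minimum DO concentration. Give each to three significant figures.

t_c ≈ 2.45 d; D_c ≈ 6.70 mg/L; min DO ≈ 5.00 mg/L

t_c = [1/(k_a−k_1)] ln[(k_a/k_1)(1 − D₀(k_a−k_1)/(k_1 L₀))]
= [1/(0.180−0.430)] ln[(0.180/0.430)(1 − 4.09×-0.2500/(0.430×8.03))]
= (1/-0.2500) ln[0.4186 × 1.296] = -4.000 × ln(0.5426) = -4.000 × -0.6114 = 2.446 d.
L(t_c) = L₀ e^(−k_1 t_c) = 8.03 × 0.3493 = 2.805 mg/L, and at the critical point k_a D_c = k_1 L, so D_c = (0.430/0.180) × 2.805 = 6.701 mg/L.
Minimum DO = C_s − D_c = 11.7 − 6.701 = 4.999 mg/L.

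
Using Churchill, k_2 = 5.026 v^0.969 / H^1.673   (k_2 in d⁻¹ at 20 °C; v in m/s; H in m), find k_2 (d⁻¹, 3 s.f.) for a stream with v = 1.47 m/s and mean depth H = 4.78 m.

k_2 ≈ 0.533 d⁻¹

k_2 = 5.026 × 1.47^0.969 / 4.78^1.673 = 5.026 × 1.453 / 13.70 = 0.5329 d⁻¹.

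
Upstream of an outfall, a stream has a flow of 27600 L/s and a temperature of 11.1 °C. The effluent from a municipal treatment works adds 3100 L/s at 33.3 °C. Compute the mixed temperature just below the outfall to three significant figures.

Flow-weighted mixing: C = (Q_r C_r + Q_w C_w)/(Q_r + Q_w)
= (27600×11.1 + 3100×33.3)/(27600 + 3100) = 409600/30700 = 13.34 °C.

13.3 °C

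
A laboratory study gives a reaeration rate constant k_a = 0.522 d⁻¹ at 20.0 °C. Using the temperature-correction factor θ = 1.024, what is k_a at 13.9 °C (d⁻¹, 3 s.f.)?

k_a(T₂) = k_a(T₁) · θ^(T₂−T₁) = 0.522 × 1.024^(13.9−20.0)
= 0.522 × 1.024^-6.10 = 0.522 × 0.8653 = 0.4517 d⁻¹.

k_a ≈ 0.452 d⁻¹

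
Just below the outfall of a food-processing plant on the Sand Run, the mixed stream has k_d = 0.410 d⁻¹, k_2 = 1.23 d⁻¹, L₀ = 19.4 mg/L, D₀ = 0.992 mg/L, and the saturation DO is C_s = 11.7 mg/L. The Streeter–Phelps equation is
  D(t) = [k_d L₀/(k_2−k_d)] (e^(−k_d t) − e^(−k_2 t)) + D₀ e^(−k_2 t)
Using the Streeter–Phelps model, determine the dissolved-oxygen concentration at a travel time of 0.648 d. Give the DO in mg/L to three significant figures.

DO ≈ 8.19 mg/L

k_d L₀/(k_2−k_d) = 0.410×19.4/(1.23−0.410) = 7.954/0.8200 = 9.700 mg/L.
e^(−k_d t) = e^(−0.410×0.6480) = 0.7667; e^(−k_2 t) = e^(−1.23×0.6480) = 0.4507.
D = 9.700 × (0.7667 − 0.4507) + 0.992 × 0.4507 = 3.065 + 0.4471 = 3.512 mg/L.
DO = C_s − D = 11.7 − 3.512 = 8.188 mg/L.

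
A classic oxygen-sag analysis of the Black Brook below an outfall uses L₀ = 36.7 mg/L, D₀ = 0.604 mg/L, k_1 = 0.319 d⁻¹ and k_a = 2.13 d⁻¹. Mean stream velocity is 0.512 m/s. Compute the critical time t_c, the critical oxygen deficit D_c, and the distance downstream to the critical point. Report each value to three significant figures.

t_c = [1/(k_a−k_1)] ln[(k_a/k_1)(1 − D₀(k_a−k_1)/(k_1 L₀))]
= [1/(2.13−0.319)] ln[(2.13/0.319)(1 − 0.604×1.811/(0.319×36.7))]
= (1/1.811) ln[6.677 × 0.9066] = 0.5522 × ln(6.053) = 0.5522 × 1.801 = 0.9943 d.
D_c = (k_1/k_a) L₀ e^(−k_1 t_c) = (0.319/2.13) × 36.7 × e^(−0.319×0.9943) = 0.1498 × 36.7 × 0.7282 = 4.003 mg/L.
x_c = v t_c = 0.512 m/s × 0.9943 d × 86400 s/d = 43980 m ≈ 44.0 km.

t_c ≈ 0.994 d; D_c ≈ 4.00 mg/L; x_c ≈ 44.0 km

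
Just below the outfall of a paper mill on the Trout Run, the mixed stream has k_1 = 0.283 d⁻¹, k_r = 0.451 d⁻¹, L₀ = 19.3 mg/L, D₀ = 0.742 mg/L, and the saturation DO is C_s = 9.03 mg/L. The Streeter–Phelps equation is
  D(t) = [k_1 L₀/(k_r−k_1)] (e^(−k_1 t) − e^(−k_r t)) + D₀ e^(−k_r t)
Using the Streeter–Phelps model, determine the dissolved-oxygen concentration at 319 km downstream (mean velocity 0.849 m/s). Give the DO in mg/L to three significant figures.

Travel time t = x/v = 319 km / (0.849 m/s) = 319000 m / 0.849 m/s = 375700 s = 4.349 d.
k_1 L₀/(k_r−k_1) = 0.283×19.3/(0.451−0.283) = 5.462/0.1680 = 32.51 mg/L.
e^(−k_1 t) = e^(−0.283×4.349) = 0.2921; e^(−k_r t) = e^(−0.451×4.349) = 0.1407.
D = 32.51 × (0.2921 − 0.1407) + 0.742 × 0.1407 = 4.923 + 0.1044 = 5.027 mg/L.
DO = C_s − D = 9.03 − 5.027 = 4.003 mg/L.

DO ≈ 4.00 mg/L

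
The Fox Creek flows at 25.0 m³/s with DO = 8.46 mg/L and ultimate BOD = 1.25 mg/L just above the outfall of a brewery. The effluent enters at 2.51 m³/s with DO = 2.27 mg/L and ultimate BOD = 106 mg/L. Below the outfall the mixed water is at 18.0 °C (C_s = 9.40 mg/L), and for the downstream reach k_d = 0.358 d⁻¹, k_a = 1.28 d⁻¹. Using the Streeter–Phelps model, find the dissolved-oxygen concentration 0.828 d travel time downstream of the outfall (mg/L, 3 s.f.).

DO ≈ 7.21 mg/L

Mixed DO = (25.0×8.46 + 2.51×2.27)/(25.0+2.51) = 217.2/27.51 = 7.895 mg/L.
Mixed L₀ = (25.0×1.25 + 2.51×106)/(27.51) = 297.3/27.51 = 10.81 mg/L.
Initial deficit D₀ = C_s − DO₀ = 9.40 − 7.895 = 1.505 mg/L.
D(0.828) = [0.358×10.81/(1.28−0.358)](e^(−0.358×0.828) − e^(−1.28×0.828)) + 1.505 e^(−1.28×0.828)
= 4.196 × (0.7435 − 0.3465) + 1.505 × 0.3465 = 2.187 mg/L.
DO = 9.40 − 2.187 = 7.213 mg/L.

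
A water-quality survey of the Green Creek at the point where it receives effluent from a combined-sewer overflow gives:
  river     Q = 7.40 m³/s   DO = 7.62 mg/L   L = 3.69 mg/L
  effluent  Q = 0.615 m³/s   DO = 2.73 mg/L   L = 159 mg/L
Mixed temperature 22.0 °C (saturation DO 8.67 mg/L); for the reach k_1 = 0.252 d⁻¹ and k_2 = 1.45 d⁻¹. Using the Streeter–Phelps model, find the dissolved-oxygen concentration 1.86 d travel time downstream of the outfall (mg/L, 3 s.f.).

Mixed DO = (7.40×7.62 + 0.615×2.73)/(7.40+0.615) = 58.07/8.015 = 7.245 mg/L.
Mixed L₀ = (7.40×3.69 + 0.615×159)/(8.015) = 125.1/8.015 = 15.61 mg/L.
Initial deficit D₀ = C_s − DO₀ = 8.67 − 7.245 = 1.425 mg/L.
D(1.86) = [0.252×15.61/(1.45−0.252)](e^(−0.252×1.86) − e^(−1.45×1.86)) + 1.425 e^(−1.45×1.86)
= 3.283 × (0.6258 − 0.06741) + 1.425 × 0.06741 = 1.929 mg/L.
DO = 8.67 − 1.929 = 6.741 mg/L.

DO ≈ 6.74 mg/L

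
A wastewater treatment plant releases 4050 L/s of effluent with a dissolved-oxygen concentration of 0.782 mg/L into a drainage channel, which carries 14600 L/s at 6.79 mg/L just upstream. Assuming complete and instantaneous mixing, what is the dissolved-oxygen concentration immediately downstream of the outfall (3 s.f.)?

Flow-weighted mixing: C = (Q_r C_r + Q_w C_w)/(Q_r + Q_w)
= (14600×6.79 + 4050×0.782)/(14600 + 4050) = 102300/18650 = 5.485 mg/L.

5.49 mg/L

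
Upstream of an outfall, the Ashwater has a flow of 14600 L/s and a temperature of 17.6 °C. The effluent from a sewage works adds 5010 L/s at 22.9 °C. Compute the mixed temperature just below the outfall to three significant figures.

Flow-weighted mixing: C = (Q_r C_r + Q_w C_w)/(Q_r + Q_w)
= (14600×17.6 + 5010×22.9)/(14600 + 5010) = 371700/19610 = 18.95 °C.

19.0 °C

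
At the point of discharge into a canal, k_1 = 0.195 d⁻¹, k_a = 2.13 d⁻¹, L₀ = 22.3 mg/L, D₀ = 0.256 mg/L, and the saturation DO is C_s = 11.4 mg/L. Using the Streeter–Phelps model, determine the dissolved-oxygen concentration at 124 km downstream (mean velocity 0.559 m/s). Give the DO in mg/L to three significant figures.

DO ≈ 10.0 mg/L

Travel time t = x/v = 124 km / (0.559 m/s) = 124000 m / 0.559 m/s = 221800 s = 2.567 d.
k_1 L₀/(k_a−k_1) = 0.195×22.3/(2.13−0.195) = 4.349/1.935 = 2.247 mg/L.
e^(−k_1 t) = e^(−0.195×2.567) = 0.6061; e^(−k_a t) = e^(−2.13×2.567) = 0.004217.
D = 2.247 × (0.6061 − 0.004217) + 0.256 × 0.004217 = 1.353 + 0.001080 = 1.354 mg/L.
DO = C_s − D = 11.4 − 1.354 = 10.05 mg/L.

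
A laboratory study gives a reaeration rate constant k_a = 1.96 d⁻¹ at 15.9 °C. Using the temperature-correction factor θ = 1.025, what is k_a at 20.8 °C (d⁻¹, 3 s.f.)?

k_a(T₂) = k_a(T₁) · θ^(T₂−T₁) = 1.96 × 1.025^(20.8−15.9)
= 1.96 × 1.025^4.90 = 1.96 × 1.129 = 2.212 d⁻¹.

k_a ≈ 2.21 d⁻¹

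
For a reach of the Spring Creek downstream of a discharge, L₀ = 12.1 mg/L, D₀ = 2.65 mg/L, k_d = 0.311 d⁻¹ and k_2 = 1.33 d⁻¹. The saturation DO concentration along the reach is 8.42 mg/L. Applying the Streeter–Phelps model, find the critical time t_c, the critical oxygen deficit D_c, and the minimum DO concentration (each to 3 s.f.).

t_c = [1/(k_2−k_d)] ln[(k_2/k_d)(1 − D₀(k_2−k_d)/(k_d L₀))]
= [1/(1.33−0.311)] ln[(1.33/0.311)(1 − 2.65×1.019/(0.311×12.1))]
= (1/1.019) ln[4.277 × 0.2824] = 0.9814 × ln(1.208) = 0.9814 × 0.1888 = 0.1852 d.
D_c = (k_d/k_2) L₀ e^(−k_d t_c) = (0.311/1.33) × 12.1 × e^(−0.311×0.1852) = 0.2338 × 12.1 × 0.9440 = 2.671 mg/L.
Minimum DO = C_s − D_c = 8.42 − 2.671 = 5.749 mg/L.

t_c ≈ 0.185 d; D_c ≈ 2.67 mg/L; min DO ≈ 5.75 mg/L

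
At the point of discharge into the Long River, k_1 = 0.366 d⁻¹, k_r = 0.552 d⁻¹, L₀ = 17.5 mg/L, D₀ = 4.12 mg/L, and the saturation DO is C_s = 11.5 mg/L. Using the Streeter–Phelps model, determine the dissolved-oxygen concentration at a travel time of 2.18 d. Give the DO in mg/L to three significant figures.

DO ≈ 5.09 mg/L

k_1 L₀/(k_r−k_1) = 0.366×17.5/(0.552−0.366) = 6.405/0.1860 = 34.44 mg/L.
e^(−k_1 t) = e^(−0.366×2.180) = 0.4503; e^(−k_r t) = e^(−0.552×2.180) = 0.3002.
D = 34.44 × (0.4503 − 0.3002) + 4.12 × 0.3002 = 5.169 + 1.237 = 6.405 mg/L.
DO = C_s − D = 11.5 − 6.405 = 5.095 mg/L.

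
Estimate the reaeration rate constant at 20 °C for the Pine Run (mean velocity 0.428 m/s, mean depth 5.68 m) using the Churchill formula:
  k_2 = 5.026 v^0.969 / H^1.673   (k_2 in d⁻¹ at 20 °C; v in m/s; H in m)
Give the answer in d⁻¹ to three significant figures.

k_2 ≈ 0.121 d⁻¹

k_2 = 5.026 × 0.428^0.969 / 5.68^1.673 = 5.026 × 0.4394 / 18.28 = 0.1208 d⁻¹.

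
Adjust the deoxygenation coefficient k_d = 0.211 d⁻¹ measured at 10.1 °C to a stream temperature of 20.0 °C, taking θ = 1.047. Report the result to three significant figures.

k_d(T₂) = k_d(T₁) · θ^(T₂−T₁) = 0.211 × 1.047^(20.0−10.1)
= 0.211 × 1.047^9.90 = 0.211 × 1.576 = 0.3325 d⁻¹.

k_d ≈ 0.332 d⁻¹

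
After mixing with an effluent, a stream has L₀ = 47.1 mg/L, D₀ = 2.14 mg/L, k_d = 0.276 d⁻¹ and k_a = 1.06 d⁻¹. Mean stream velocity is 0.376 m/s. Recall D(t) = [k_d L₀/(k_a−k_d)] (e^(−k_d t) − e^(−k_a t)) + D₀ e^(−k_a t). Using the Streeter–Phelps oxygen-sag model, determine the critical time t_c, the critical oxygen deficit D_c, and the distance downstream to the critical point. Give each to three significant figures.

t_c ≈ 1.54 d; D_c ≈ 8.02 mg/L; x_c ≈ 50.0 km

At the critical point dD/dt = 0, so k_d L₀ e^(−k_d t) = k_a D. Substituting D(t) from the Streeter–Phelps equation and solving for t gives
t_c = ln[(k_a/k_d)(1 − D₀(k_a−k_d)/(k_d L₀))] / (k_a−k_d).
Here k_a−k_d = 0.7840 d⁻¹ and 1 − D₀(k_a−k_d)/(k_d L₀) = 1 − 2.14×0.7840/(0.276×47.1) = 0.8709, so
t_c = ln(3.841 × 0.8709) / 0.7840 = 1.207 / 0.7840 = 1.540 d.
L(t_c) = L₀ e^(−k_d t_c) = 47.1 × 0.6537 = 30.79 mg/L, and at the critical point k_a D_c = k_d L, so D_c = (0.276/1.06) × 30.79 = 8.017 mg/L.
x_c = v t_c = 0.376 m/s × 1.540 d × 86400 s/d = 50030 m ≈ 50.0 km.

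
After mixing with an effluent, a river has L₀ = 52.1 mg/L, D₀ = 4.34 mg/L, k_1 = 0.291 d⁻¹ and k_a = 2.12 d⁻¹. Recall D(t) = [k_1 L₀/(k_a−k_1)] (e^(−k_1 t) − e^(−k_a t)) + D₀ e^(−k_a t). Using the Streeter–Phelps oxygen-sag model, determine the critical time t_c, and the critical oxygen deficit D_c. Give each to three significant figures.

t_c ≈ 0.680 d; D_c ≈ 5.87 mg/L

t_c = [1/(k_a−k_1)] ln[(k_a/k_1)(1 − D₀(k_a−k_1)/(k_1 L₀))]
= [1/(2.12−0.291)] ln[(2.12/0.291)(1 − 4.34×1.829/(0.291×52.1))]
= (1/1.829) ln[7.285 × 0.4764] = 0.5467 × ln(3.471) = 0.5467 × 1.244 = 0.6804 d.
D_c = (k_1/k_a) L₀ e^(−k_1 t_c) = (0.291/2.12) × 52.1 × e^(−0.291×0.6804) = 0.1373 × 52.1 × 0.8204 = 5.867 mg/L.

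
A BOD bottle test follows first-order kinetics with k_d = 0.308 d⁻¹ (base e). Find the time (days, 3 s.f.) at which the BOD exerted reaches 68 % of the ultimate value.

y/L₀ = 1 − e^(−k_d t) = 0.68 ⇒ e^(−k_d t) = 0.320
t = −ln(0.320) / 0.308 = 1.139 / 0.308 = 3.699 d.

t ≈ 3.70 d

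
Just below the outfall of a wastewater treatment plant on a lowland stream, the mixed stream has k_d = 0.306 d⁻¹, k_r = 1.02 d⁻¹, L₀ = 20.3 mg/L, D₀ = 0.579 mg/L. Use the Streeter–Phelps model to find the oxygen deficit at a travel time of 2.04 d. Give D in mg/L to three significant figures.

D ≈ 3.65 mg/L

k_d L₀/(k_r−k_d) = 0.306×20.3/(1.02−0.306) = 6.212/0.7140 = 8.700 mg/L.
e^(−k_d t) = e^(−0.306×2.040) = 0.5357; e^(−k_r t) = e^(−1.02×2.040) = 0.1248.
D = 8.700 × (0.5357 − 0.1248) + 0.579 × 0.1248 = 3.574 + 0.07228 = 3.647 mg/L.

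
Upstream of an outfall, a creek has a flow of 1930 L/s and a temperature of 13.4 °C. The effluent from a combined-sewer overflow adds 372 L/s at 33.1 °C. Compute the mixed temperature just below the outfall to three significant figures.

Flow-weighted mixing: C = (Q_r C_r + Q_w C_w)/(Q_r + Q_w)
= (1930×13.4 + 372×33.1)/(1930 + 372) = 38180/2302 = 16.58 °C.

16.6 °C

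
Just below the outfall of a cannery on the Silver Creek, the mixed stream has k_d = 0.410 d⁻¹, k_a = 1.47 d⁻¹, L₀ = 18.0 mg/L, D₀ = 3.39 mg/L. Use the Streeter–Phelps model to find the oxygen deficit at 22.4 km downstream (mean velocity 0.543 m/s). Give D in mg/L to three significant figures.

D ≈ 3.95 mg/L

Travel time t = x/v = 22.4 km / (0.543 m/s) = 22400 m / 0.543 m/s = 41250 s = 0.4775 d.
k_d L₀/(k_a−k_d) = 0.410×18.0/(1.47−0.410) = 7.380/1.060 = 6.962 mg/L.
e^(−k_d t) = e^(−0.410×0.4775) = 0.8222; e^(−k_a t) = e^(−1.47×0.4775) = 0.4957.
D = 6.962 × (0.8222 − 0.4957) + 3.39 × 0.4957 = 2.274 + 1.680 = 3.954 mg/L.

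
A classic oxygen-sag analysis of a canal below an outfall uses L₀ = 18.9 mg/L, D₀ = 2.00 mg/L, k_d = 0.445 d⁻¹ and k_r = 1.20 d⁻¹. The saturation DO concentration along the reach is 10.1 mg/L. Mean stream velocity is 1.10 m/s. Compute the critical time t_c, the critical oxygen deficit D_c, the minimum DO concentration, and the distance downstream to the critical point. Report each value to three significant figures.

t_c ≈ 1.05 d; D_c ≈ 4.39 mg/L; min DO ≈ 5.71 mg/L; x_c ≈ 100 km

With k_r/k_d = 2.697 and 1 − D₀(k_r−k_d)/(k_d L₀) = 0.8205,
t_c = ln(2.697 × 0.8205) / (1.20 − 0.445) = ln(2.212) / 0.7550 = 0.7941/0.7550 = 1.052 d.
L(t_c) = L₀ e^(−k_d t_c) = 18.9 × 0.6262 = 11.84 mg/L, and at the critical point k_r D_c = k_d L, so D_c = (0.445/1.20) × 11.84 = 4.389 mg/L.
Minimum DO = C_s − D_c = 10.1 − 4.389 = 5.711 mg/L.
x_c = v t_c = 1.10 m/s × 1.052 d × 86400 s/d = 99960 m ≈ 100 km.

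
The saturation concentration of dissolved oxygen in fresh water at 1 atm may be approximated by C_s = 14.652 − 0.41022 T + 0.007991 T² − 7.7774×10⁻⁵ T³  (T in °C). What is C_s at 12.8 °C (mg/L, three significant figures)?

C_s ≈ 10.5 mg/L

C_s = 14.652 − 0.41022×12.8 + 0.007991×12.8² − 7.7774×10⁻⁵×12.8³ = 10.55 mg/L.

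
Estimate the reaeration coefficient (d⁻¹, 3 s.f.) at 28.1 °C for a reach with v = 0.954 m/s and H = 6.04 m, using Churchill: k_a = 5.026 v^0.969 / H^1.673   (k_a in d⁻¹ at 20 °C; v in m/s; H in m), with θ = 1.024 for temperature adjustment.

k_a ≈ 0.287 d⁻¹

k_a(20) = 5.026 × 0.954^0.969 / 6.04^1.673 = 5.026 × 0.9554 / 20.26 = 0.2370 d⁻¹.
k_a(28.1) = 0.2370 × 1.024^(28.1−20) = 0.2370 × 1.212 = 0.2872 d⁻¹.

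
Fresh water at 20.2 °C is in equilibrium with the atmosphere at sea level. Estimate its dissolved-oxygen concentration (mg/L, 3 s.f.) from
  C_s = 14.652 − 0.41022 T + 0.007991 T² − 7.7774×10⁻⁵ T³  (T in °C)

C_s = 14.652 − 0.41022×20.2 + 0.007991×20.2² − 7.7774×10⁻⁵×20.2³ = 8.985 mg/L.

C_s ≈ 8.99 mg/L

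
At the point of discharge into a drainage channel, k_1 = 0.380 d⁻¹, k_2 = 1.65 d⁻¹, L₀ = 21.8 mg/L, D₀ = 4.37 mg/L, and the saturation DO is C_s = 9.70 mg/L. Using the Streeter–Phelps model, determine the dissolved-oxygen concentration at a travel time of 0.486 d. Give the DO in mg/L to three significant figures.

k_1 L₀/(k_2−k_1) = 0.380×21.8/(1.65−0.380) = 8.284/1.270 = 6.523 mg/L.
e^(−k_1 t) = e^(−0.380×0.4860) = 0.8314; e^(−k_2 t) = e^(−1.65×0.4860) = 0.4485.
D = 6.523 × (0.8314 − 0.4485) + 4.37 × 0.4485 = 2.498 + 1.960 = 4.457 mg/L.
DO = C_s − D = 9.70 − 4.457 = 5.243 mg/L.

DO ≈ 5.24 mg/L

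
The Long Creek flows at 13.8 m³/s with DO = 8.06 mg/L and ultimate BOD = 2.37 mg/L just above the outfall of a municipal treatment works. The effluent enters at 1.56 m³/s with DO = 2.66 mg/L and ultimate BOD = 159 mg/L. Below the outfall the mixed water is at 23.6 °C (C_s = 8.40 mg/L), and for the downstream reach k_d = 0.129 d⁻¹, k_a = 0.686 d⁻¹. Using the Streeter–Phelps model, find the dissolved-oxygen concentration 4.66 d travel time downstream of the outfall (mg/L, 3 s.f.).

Mixed DO = (13.8×8.06 + 1.56×2.66)/(13.8+1.56) = 115.4/15.36 = 7.512 mg/L.
Mixed L₀ = (13.8×2.37 + 1.56×159)/(15.36) = 280.7/15.36 = 18.28 mg/L.
Initial deficit D₀ = C_s − DO₀ = 8.40 − 7.512 = 0.8884 mg/L.
D(4.66) = [0.129×18.28/(0.686−0.129)](e^(−0.129×4.66) − e^(−0.686×4.66)) + 0.8884 e^(−0.686×4.66)
= 4.233 × (0.5482 − 0.04089) + 0.8884 × 0.04089 = 2.184 mg/L.
DO = 8.40 − 2.184 = 6.216 mg/L.

DO ≈ 6.22 mg/L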